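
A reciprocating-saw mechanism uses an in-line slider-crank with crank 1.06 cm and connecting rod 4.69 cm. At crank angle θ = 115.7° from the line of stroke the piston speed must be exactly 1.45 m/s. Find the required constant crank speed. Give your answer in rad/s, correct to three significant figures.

169

For an in-line slider-crank, |v_piston| = rω|sinθ|·[1 + r cosθ/√(L² − r² sin²θ)].
With r = 0.0106 m, L = 0.0469 m, θ = 115.7°: the bracketed kinematic factor |dx/dθ| = 0.0085952 m.
ω = v/|dx/dθ| = 1.45/0.0085952 = 168.7 rad/s.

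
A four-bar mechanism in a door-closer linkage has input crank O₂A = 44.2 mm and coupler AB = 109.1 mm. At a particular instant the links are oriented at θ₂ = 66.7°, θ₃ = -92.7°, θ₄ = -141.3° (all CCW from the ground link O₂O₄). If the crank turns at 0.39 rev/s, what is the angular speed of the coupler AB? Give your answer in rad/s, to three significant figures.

ω₂ = 2.45 rad/s (from 0.39 rev/s).
Differentiating the loop-closure r₂e^{iθ₂}+r₃e^{iθ₃}=r₁+r₄e^{iθ₄} gives r₂ω₂e^{iθ₂}+r₃ω₃e^{iθ₃}=r₄ω₄e^{iθ₄}.
Eliminating the other unknown: ω₃ = r₂ω₂ sin(θ₄−θ₂) / [r₃ sin(θ₃−θ₄)].
Numerator sine = +0.46947; denominator sine = +0.75011.
Result = 0.0442·2.45·(+0.46947) / (0.1091·(+0.75011)) = +0.62133 rad/s; magnitude 0.62133 rad/s.

0.621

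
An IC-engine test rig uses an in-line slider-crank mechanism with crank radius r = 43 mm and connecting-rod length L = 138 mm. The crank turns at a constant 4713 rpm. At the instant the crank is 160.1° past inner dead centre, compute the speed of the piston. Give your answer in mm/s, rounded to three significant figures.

ω = 2π·4713/60 = 493.5 rad/s
For an in-line slider-crank, x = r cosθ + √(L² − r² sin²θ), so v = −rω sinθ·[1 + r cosθ/√(L² − r² sin²θ)].
With r = 0.043 m, L = 0.138 m, θ = 160.1°: √(L² − r² sin²θ) = 0.13722 m.
v = −0.043·493.5·0.34038·[1 + 0.043·-0.94029/0.13722] = -5.0952 m/s.
|v| = 5.0952 m/s = 5095.2 mm/s.

5100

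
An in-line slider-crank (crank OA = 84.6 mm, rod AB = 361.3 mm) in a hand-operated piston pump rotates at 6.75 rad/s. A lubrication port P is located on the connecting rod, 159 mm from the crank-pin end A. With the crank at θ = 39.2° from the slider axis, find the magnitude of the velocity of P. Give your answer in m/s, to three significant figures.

ω = 6.75 rad/s.  Crank-pin speed |V_A| = rω = 0.57105 m/s, perpendicular to OA.
Rod angle: sinφ = −(r/L) sinθ ⇒ φ = -8.511°; ω_rod = −rω cosθ/√(L²−r²sin²θ) = -1.2385 rad/s.
V_P = V_A + ω_rod × AP, with AP = 0.159 m along the rod.
Components: V_Px = −rω sinθ − a·ω_rod·sinφ = -0.39006 m/s;  V_Py = rω cosθ + a·ω_rod·cosφ = +0.24778 m/s.
|V_P| = √(V_Px² + V_Py²) = 0.46211 m/s.

0.462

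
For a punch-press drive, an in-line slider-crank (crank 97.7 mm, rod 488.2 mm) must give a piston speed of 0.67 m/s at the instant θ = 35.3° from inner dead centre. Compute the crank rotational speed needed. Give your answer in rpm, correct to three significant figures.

For an in-line slider-crank, |v_piston| = rω|sinθ|·[1 + r cosθ/√(L² − r² sin²θ)].
With r = 0.0977 m, L = 0.4882 m, θ = 35.3°: the bracketed kinematic factor |dx/dθ| = 0.06574 m.
ω = v/|dx/dθ| = 0.67/0.06574 = 10.192 rad/s.
N = 60ω/(2π) = 97.323 rpm.

97.3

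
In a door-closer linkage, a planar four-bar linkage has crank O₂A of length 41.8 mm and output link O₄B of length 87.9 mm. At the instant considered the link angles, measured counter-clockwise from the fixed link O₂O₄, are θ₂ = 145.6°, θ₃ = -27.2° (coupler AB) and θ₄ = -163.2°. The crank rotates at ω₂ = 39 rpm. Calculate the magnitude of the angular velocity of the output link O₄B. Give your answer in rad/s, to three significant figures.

ω₂ = 4.084 rad/s (from 39 rpm).
Differentiating the loop-closure r₂e^{iθ₂}+r₃e^{iθ₃}=r₁+r₄e^{iθ₄} gives r₂ω₂e^{iθ₂}+r₃ω₃e^{iθ₃}=r₄ω₄e^{iθ₄}.
Eliminating the other unknown: ω₄ = r₂ω₂ sin(θ₂−θ₃) / [r₄ sin(θ₄−θ₃)].
Numerator sine = +0.12533; denominator sine = -0.69466.
Result = 0.0418·4.084·(+0.12533) / (0.0879·(-0.69466)) = -0.35041 rad/s; magnitude 0.35041 rad/s.

0.350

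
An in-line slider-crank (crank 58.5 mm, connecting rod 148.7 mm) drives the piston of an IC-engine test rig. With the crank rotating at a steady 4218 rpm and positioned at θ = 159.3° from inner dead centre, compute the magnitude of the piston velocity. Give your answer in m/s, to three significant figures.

ω = 2π·4218/60 = 441.7 rad/s
For an in-line slider-crank, x = r cosθ + √(L² − r² sin²θ), so v = −rω sinθ·[1 + r cosθ/√(L² − r² sin²θ)].
With r = 0.0585 m, L = 0.1487 m, θ = 159.3°: √(L² − r² sin²θ) = 0.14726 m.
v = −0.0585·441.7·0.35347·[1 + 0.0585·-0.93544/0.14726] = -5.7394 m/s.
|v| = 5.7394 m/s.

5.74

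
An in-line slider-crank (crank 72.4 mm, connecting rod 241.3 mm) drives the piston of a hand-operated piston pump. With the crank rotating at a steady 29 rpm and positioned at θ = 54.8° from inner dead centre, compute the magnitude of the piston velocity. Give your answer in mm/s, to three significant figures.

ω = 2π·29/60 = 3.037 rad/s
For an in-line slider-crank, x = r cosθ + √(L² − r² sin²θ), so v = −rω sinθ·[1 + r cosθ/√(L² − r² sin²θ)].
With r = 0.0724 m, L = 0.2413 m, θ = 54.8°: √(L² − r² sin²θ) = 0.23394 m.
v = −0.0724·3.037·0.81714·[1 + 0.0724·0.57643/0.23394] = -0.21172 m/s.
|v| = 0.21172 m/s = 211.72 mm/s.

212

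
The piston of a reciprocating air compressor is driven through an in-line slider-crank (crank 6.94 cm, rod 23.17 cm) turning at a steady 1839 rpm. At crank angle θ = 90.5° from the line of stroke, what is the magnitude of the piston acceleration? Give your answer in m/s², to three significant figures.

ω = 2π·1839/60 = 192.6 rad/s
x(θ) = r cosθ + √(L² − r² sin²θ); with ω constant, a = ω²·d²x/dθ².
d²x/dθ² = −r cosθ − r²(cos2θ)/√u − r⁴ sin²2θ/(4u^{3/2}),  u = L² − r² sin²θ = 0.0488689 m².
Substituting r = 0.0694 m, L = 0.2317 m, θ = 90.5°: d²x/dθ² = +0.022389 m.
a = ω²·d²x/dθ² = (192.6)²·(+0.022389) = +830.35 m/s²;  |a| = 830.35 m/s².

830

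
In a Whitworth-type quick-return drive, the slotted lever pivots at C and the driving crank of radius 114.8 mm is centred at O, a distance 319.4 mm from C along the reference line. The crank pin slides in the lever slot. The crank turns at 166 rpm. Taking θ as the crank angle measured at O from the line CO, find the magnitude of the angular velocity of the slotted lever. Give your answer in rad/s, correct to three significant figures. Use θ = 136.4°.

3.74

ω = 17.38 rad/s (from 166 rpm).
Crank pin A relative to C: A = (d + r cosθ, r sinθ); lever angle φ = atan2(r sinθ, d + r cosθ).
Differentiating tanφ: φ̇ = rω(d cosθ + r)/(d² + r² + 2dr cosθ).
d² + r² + 2dr cosθ = |CA|² = 0.0620888 m²;  d cosθ + r = -0.1165 m.
|ω_lever| = |0.1148·17.38·-0.1165| / 0.0620888 = 3.7445 rad/s.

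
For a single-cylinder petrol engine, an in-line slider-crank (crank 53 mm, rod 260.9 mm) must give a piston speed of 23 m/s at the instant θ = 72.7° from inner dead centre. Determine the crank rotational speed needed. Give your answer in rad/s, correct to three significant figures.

428

For an in-line slider-crank, |v_piston| = rω|sinθ|·[1 + r cosθ/√(L² − r² sin²θ)].
With r = 0.053 m, L = 0.2609 m, θ = 72.7°: the bracketed kinematic factor |dx/dθ| = 0.053718 m.
ω = v/|dx/dθ| = 23/0.053718 = 428.16 rad/s.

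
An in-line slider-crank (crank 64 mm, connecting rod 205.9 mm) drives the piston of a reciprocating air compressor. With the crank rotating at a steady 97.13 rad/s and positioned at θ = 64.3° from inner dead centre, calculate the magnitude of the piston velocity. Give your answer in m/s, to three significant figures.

6.39

ω = 97.13 rad/s
For an in-line slider-crank, x = r cosθ + √(L² − r² sin²θ), so v = −rω sinθ·[1 + r cosθ/√(L² − r² sin²θ)].
With r = 0.064 m, L = 0.2059 m, θ = 64.3°: √(L² − r² sin²θ) = 0.19766 m.
v = −0.064·97.13·0.90108·[1 + 0.064·0.43366/0.19766] = -6.3879 m/s.
|v| = 6.3879 m/s.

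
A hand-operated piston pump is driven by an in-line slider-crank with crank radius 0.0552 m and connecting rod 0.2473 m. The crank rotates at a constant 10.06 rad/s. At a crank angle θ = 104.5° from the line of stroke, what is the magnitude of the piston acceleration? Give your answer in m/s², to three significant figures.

2.51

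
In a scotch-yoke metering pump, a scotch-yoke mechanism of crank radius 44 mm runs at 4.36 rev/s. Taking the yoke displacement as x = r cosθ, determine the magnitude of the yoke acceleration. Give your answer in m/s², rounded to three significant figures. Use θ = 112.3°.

12.5

ω = 27.39 rad/s (from 4.36 rev/s).
x = r cosθ ⇒ ẍ = −rω² cosθ (ω constant).
|a| = rω²|cosθ| = 0.044·(27.39)²·|cos 112.3°| = 12.53 m/s².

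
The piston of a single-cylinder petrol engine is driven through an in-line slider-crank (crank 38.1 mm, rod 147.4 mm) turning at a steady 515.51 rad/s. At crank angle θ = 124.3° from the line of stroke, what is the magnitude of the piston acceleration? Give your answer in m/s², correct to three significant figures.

6640

ω = 515.5 rad/s
x(θ) = r cosθ + √(L² − r² sin²θ); with ω constant, a = ω²·d²x/dθ².
d²x/dθ² = −r cosθ − r²(cos2θ)/√u − r⁴ sin²2θ/(4u^{3/2}),  u = L² − r² sin²θ = 0.0207361 m².
Substituting r = 0.0381 m, L = 0.1474 m, θ = 124.3°: d²x/dθ² = +0.024996 m.
a = ω²·d²x/dθ² = (515.5)²·(+0.024996) = +6642.6 m/s²;  |a| = 6642.6 m/s².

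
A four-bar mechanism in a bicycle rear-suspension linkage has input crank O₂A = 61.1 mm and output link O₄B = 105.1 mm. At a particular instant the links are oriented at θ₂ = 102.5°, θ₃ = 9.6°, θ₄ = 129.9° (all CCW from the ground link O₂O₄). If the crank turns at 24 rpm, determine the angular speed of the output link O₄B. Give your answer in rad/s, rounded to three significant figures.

1.69

ω₂ = 2.513 rad/s (from 24 rpm).
Differentiating the loop-closure r₂e^{iθ₂}+r₃e^{iθ₃}=r₁+r₄e^{iθ₄} gives r₂ω₂e^{iθ₂}+r₃ω₃e^{iθ₃}=r₄ω₄e^{iθ₄}.
Eliminating the other unknown: ω₄ = r₂ω₂ sin(θ₂−θ₃) / [r₄ sin(θ₄−θ₃)].
Numerator sine = +0.99872; denominator sine = +0.86340.
Result = 0.0611·2.513·(+0.99872) / (0.1051·(+0.86340)) = +1.6901 rad/s; magnitude 1.6901 rad/s.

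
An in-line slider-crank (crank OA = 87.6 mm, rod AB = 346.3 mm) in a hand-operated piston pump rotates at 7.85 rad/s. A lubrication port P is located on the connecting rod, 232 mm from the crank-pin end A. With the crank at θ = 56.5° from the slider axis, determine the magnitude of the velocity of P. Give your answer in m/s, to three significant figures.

ω = 7.85 rad/s.  Crank-pin speed |V_A| = rω = 0.68766 m/s, perpendicular to OA.
Rod angle: sinφ = −(r/L) sinθ ⇒ φ = -12.177°; ω_rod = −rω cosθ/√(L²−r²sin²θ) = -1.1212 rad/s.
V_P = V_A + ω_rod × AP, with AP = 0.232 m along the rod.
Components: V_Px = −rω sinθ − a·ω_rod·sinφ = -0.6283 m/s;  V_Py = rω cosθ + a·ω_rod·cosφ = +0.12527 m/s.
|V_P| = √(V_Px² + V_Py²) = 0.64067 m/s.

0.641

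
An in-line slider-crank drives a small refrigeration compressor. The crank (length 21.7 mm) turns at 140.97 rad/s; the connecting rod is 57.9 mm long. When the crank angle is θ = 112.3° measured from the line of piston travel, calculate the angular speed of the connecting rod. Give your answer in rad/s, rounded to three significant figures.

21.4

ω = 141 rad/s
The rod makes angle φ with the slider axis where L sinφ = r sinθ; differentiating, L cosφ·φ̇ = r ω cosθ.
L cosφ = √(L² − r² sin²θ) = 0.054308 m.
|ω_rod| = r ω |cosθ| / √(L² − r² sin²θ) = 0.0217·141·0.37946/0.054308 = 21.374 rad/s.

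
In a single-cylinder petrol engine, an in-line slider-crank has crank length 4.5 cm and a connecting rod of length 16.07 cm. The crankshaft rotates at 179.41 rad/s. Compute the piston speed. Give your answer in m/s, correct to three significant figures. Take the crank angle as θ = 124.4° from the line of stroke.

5.58

ω = 179.4 rad/s
For an in-line slider-crank, x = r cosθ + √(L² − r² sin²θ), so v = −rω sinθ·[1 + r cosθ/√(L² − r² sin²θ)].
With r = 0.045 m, L = 0.1607 m, θ = 124.4°: √(L² − r² sin²θ) = 0.15635 m.
v = −0.045·179.4·0.82511·[1 + 0.045·-0.56497/0.15635] = -5.5783 m/s.
|v| = 5.5783 m/s.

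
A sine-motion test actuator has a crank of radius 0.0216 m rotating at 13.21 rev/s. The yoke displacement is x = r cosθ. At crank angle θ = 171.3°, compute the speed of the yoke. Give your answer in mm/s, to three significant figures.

271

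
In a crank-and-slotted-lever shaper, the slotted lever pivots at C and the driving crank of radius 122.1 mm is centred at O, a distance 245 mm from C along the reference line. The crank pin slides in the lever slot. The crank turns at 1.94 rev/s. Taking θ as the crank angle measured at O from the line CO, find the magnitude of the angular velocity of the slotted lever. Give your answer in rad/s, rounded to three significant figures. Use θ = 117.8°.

0.248

ω = 12.19 rad/s (from 1.94 rev/s).
Crank pin A relative to C: A = (d + r cosθ, r sinθ); lever angle φ = atan2(r sinθ, d + r cosθ).
Differentiating tanφ: φ̇ = rω(d cosθ + r)/(d² + r² + 2dr cosθ).
d² + r² + 2dr cosθ = |CA|² = 0.04703 m²;  d cosθ + r = +0.0078353 m.
|ω_lever| = |0.1221·12.19·+0.0078353| / 0.04703 = 0.24796 rad/s.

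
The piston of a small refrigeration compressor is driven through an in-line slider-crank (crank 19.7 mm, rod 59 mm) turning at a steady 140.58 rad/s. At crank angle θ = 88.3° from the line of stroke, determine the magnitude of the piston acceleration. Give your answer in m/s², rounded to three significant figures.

126

ω = 140.6 rad/s
x(θ) = r cosθ + √(L² − r² sin²θ); with ω constant, a = ω²·d²x/dθ².
d²x/dθ² = −r cosθ − r²(cos2θ)/√u − r⁴ sin²2θ/(4u^{3/2}),  u = L² − r² sin²θ = 0.00309325 m².
Substituting r = 0.0197 m, L = 0.059 m, θ = 88.3°: d²x/dθ² = +0.0063804 m.
a = ω²·d²x/dθ² = (140.6)²·(+0.0063804) = +126.09 m/s²;  |a| = 126.09 m/s².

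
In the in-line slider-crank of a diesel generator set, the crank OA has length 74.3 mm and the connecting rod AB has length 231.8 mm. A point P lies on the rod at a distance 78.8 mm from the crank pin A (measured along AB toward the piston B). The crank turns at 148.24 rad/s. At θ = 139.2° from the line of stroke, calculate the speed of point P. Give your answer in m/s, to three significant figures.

8.59

ω = 148.2 rad/s.  Crank-pin speed |V_A| = rω = 11.014 m/s, perpendicular to OA.
Rod angle: sinφ = −(r/L) sinθ ⇒ φ = -12.090°; ω_rod = −rω cosθ/√(L²−r²sin²θ) = +36.785 rad/s.
V_P = V_A + ω_rod × AP, with AP = 0.0788 m along the rod.
Components: V_Px = −rω sinθ − a·ω_rod·sinφ = -6.5898 m/s;  V_Py = rω cosθ + a·ω_rod·cosφ = -5.5033 m/s.
|V_P| = √(V_Px² + V_Py²) = 8.5856 m/s.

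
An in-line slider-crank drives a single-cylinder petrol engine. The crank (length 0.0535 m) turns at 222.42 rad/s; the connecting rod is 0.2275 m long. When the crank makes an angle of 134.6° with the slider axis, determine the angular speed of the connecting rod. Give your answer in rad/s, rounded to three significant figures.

37.3

ω = 222.4 rad/s
The rod makes angle φ with the slider axis where L sinφ = r sinθ; differentiating, L cosφ·φ̇ = r ω cosθ.
L cosφ = √(L² − r² sin²θ) = 0.22429 m.
|ω_rod| = r ω |cosθ| / √(L² − r² sin²θ) = 0.0535·222.4·0.70215/0.22429 = 37.252 rad/s.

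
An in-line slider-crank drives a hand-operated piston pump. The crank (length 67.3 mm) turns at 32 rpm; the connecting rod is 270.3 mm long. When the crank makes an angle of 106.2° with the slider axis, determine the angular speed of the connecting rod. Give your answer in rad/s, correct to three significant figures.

ω = 3.351 rad/s (converted from 32 rpm).
The rod makes angle φ with the slider axis where L sinφ = r sinθ; differentiating, L cosφ·φ̇ = r ω cosθ.
L cosφ = √(L² − r² sin²θ) = 0.26246 m.
|ω_rod| = r ω |cosθ| / √(L² − r² sin²θ) = 0.0673·3.351·0.27899/0.26246 = 0.23973 rad/s.

0.240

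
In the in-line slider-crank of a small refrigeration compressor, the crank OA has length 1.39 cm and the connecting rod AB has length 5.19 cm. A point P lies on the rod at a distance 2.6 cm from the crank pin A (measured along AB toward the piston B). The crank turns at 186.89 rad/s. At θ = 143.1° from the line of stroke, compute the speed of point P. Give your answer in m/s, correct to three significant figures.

ω = 186.9 rad/s.  Crank-pin speed |V_A| = rω = 2.5978 m/s, perpendicular to OA.
Rod angle: sinφ = −(r/L) sinθ ⇒ φ = -9.254°; ω_rod = −rω cosθ/√(L²−r²sin²θ) = +40.555 rad/s.
V_P = V_A + ω_rod × AP, with AP = 0.026 m along the rod.
Components: V_Px = −rω sinθ − a·ω_rod·sinφ = -1.3902 m/s;  V_Py = rω cosθ + a·ω_rod·cosφ = -1.0367 m/s.
|V_P| = √(V_Px² + V_Py²) = 1.7342 m/s.

1.73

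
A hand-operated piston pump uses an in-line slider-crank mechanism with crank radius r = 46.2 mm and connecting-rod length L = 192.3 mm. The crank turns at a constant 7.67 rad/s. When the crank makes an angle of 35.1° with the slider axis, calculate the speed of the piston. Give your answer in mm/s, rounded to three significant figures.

244

ω = 7.67 rad/s
For an in-line slider-crank, x = r cosθ + √(L² − r² sin²θ), so v = −rω sinθ·[1 + r cosθ/√(L² − r² sin²θ)].
With r = 0.0462 m, L = 0.1923 m, θ = 35.1°: √(L² − r² sin²θ) = 0.19046 m.
v = −0.0462·7.67·0.57501·[1 + 0.0462·0.81815/0.19046] = -0.24419 m/s.
|v| = 0.24419 m/s = 244.19 mm/s.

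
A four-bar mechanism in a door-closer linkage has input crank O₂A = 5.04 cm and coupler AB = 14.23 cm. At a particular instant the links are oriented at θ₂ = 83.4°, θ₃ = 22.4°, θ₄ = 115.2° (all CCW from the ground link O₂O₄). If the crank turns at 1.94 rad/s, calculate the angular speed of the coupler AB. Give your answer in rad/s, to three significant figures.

0.363

ω₂ = 1.94 rad/s
Differentiating the loop-closure r₂e^{iθ₂}+r₃e^{iθ₃}=r₁+r₄e^{iθ₄} gives r₂ω₂e^{iθ₂}+r₃ω₃e^{iθ₃}=r₄ω₄e^{iθ₄}.
Eliminating the other unknown: ω₃ = r₂ω₂ sin(θ₄−θ₂) / [r₃ sin(θ₃−θ₄)].
Numerator sine = +0.52696; denominator sine = -0.99881.
Result = 0.0504·1.94·(+0.52696) / (0.1423·(-0.99881)) = -0.36251 rad/s; magnitude 0.36251 rad/s.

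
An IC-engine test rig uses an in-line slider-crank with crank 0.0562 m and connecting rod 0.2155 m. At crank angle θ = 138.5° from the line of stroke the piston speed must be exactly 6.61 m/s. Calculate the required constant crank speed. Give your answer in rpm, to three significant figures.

2110

For an in-line slider-crank, |v_piston| = rω|sinθ|·[1 + r cosθ/√(L² − r² sin²θ)].
With r = 0.0562 m, L = 0.2155 m, θ = 138.5°: the bracketed kinematic factor |dx/dθ| = 0.029855 m.
ω = v/|dx/dθ| = 6.61/0.029855 = 221.41 rad/s.
N = 60ω/(2π) = 2114.3 rpm.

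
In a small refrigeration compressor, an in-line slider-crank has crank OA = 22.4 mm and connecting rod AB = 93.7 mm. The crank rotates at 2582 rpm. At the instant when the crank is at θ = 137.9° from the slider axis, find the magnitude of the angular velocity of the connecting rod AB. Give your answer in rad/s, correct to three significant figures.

48.6

ω = 270.4 rad/s (converted from 2582 rpm).
The rod makes angle φ with the slider axis where L sinφ = r sinθ; differentiating, L cosφ·φ̇ = r ω cosθ.
L cosφ = √(L² − r² sin²θ) = 0.092489 m.
|ω_rod| = r ω |cosθ| / √(L² − r² sin²θ) = 0.0224·270.4·0.74198/0.092489 = 48.589 rad/s.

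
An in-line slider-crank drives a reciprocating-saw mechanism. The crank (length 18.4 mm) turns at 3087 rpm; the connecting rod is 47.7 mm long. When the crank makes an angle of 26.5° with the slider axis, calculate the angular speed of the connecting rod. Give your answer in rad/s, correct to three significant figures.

ω = 323.3 rad/s (converted from 3087 rpm).
The rod makes angle φ with the slider axis where L sinφ = r sinθ; differentiating, L cosφ·φ̇ = r ω cosθ.
L cosφ = √(L² − r² sin²θ) = 0.046988 m.
|ω_rod| = r ω |cosθ| / √(L² − r² sin²θ) = 0.0184·323.3·0.89493/0.046988 = 113.29 rad/s.

113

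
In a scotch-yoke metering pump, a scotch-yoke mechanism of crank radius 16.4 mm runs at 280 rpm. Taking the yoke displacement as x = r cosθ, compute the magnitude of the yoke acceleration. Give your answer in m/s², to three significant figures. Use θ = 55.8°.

7.93

ω = 29.32 rad/s (from 280 rpm).
x = r cosθ ⇒ ẍ = −rω² cosθ (ω constant).
|a| = rω²|cosθ| = 0.0164·(29.32)²·|cos 55.8°| = 7.9253 m/s².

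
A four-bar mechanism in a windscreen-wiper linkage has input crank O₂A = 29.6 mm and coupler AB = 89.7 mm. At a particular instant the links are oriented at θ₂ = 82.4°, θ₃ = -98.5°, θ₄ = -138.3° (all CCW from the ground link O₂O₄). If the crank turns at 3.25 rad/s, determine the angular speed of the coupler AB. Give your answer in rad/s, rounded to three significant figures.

ω₂ = 3.25 rad/s
Differentiating the loop-closure r₂e^{iθ₂}+r₃e^{iθ₃}=r₁+r₄e^{iθ₄} gives r₂ω₂e^{iθ₂}+r₃ω₃e^{iθ₃}=r₄ω₄e^{iθ₄}.
Eliminating the other unknown: ω₃ = r₂ω₂ sin(θ₄−θ₂) / [r₃ sin(θ₃−θ₄)].
Numerator sine = +0.65210; denominator sine = +0.64011.
Result = 0.0296·3.25·(+0.65210) / (0.0897·(+0.64011)) = +1.0926 rad/s; magnitude 1.0926 rad/s.

1.09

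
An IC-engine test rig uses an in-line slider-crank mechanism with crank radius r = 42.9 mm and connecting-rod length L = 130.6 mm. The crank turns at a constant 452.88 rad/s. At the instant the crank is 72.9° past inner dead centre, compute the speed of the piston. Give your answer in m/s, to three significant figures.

20.5

ω = 452.9 rad/s
For an in-line slider-crank, x = r cosθ + √(L² − r² sin²θ), so v = −rω sinθ·[1 + r cosθ/√(L² − r² sin²θ)].
With r = 0.0429 m, L = 0.1306 m, θ = 72.9°: √(L² − r² sin²θ) = 0.124 m.
v = −0.0429·452.9·0.95579·[1 + 0.0429·0.29404/0.124] = -20.459 m/s.
|v| = 20.459 m/s.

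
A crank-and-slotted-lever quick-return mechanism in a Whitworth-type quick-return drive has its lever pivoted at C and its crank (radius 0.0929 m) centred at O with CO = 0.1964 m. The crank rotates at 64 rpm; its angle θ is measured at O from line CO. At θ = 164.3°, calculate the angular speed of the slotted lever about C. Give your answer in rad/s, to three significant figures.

ω = 6.702 rad/s (from 64 rpm).
Crank pin A relative to C: A = (d + r cosθ, r sinθ); lever angle φ = atan2(r sinθ, d + r cosθ).
Differentiating tanφ: φ̇ = rω(d cosθ + r)/(d² + r² + 2dr cosθ).
d² + r² + 2dr cosθ = |CA|² = 0.0120737 m²;  d cosθ + r = -0.096173 m.
|ω_lever| = |0.0929·6.702·-0.096173| / 0.0120737 = 4.9595 rad/s.

4.96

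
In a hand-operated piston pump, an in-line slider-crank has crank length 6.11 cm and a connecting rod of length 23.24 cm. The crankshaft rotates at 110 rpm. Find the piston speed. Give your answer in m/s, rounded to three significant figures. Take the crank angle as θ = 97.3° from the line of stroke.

0.674

ω = 2π·110/60 = 11.52 rad/s
For an in-line slider-crank, x = r cosθ + √(L² − r² sin²θ), so v = −rω sinθ·[1 + r cosθ/√(L² − r² sin²θ)].
With r = 0.0611 m, L = 0.2324 m, θ = 97.3°: √(L² − r² sin²θ) = 0.22436 m.
v = −0.0611·11.52·0.99189·[1 + 0.0611·-0.12706/0.22436] = -0.67396 m/s.
|v| = 0.67396 m/s.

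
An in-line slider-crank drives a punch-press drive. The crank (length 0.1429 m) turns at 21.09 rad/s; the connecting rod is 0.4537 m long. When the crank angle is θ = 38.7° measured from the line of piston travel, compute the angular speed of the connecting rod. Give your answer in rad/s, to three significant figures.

5.29

ω = 21.09 rad/s
The rod makes angle φ with the slider axis where L sinφ = r sinθ; differentiating, L cosφ·φ̇ = r ω cosθ.
L cosφ = √(L² − r² sin²θ) = 0.44482 m.
|ω_rod| = r ω |cosθ| / √(L² − r² sin²θ) = 0.1429·21.09·0.78043/0.44482 = 5.2877 rad/s.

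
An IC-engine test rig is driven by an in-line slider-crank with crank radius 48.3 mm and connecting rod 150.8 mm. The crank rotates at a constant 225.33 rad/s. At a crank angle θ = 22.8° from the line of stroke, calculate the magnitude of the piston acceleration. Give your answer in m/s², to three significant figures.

2830

ω = 225.3 rad/s
x(θ) = r cosθ + √(L² − r² sin²θ); with ω constant, a = ω²·d²x/dθ².
d²x/dθ² = −r cosθ − r²(cos2θ)/√u − r⁴ sin²2θ/(4u^{3/2}),  u = L² − r² sin²θ = 0.0223903 m².
Substituting r = 0.0483 m, L = 0.1508 m, θ = 22.8°: d²x/dθ² = -0.055642 m.
a = ω²·d²x/dθ² = (225.3)²·(-0.055642) = -2825.1 m/s²;  |a| = 2825.1 m/s².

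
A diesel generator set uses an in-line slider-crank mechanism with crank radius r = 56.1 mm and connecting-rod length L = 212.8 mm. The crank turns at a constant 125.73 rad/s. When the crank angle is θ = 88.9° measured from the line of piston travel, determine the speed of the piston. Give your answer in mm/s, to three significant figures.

7090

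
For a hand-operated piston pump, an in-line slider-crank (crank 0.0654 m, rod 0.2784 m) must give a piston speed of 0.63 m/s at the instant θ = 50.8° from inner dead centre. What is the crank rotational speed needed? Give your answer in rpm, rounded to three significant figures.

103

For an in-line slider-crank, |v_piston| = rω|sinθ|·[1 + r cosθ/√(L² − r² sin²θ)].
With r = 0.0654 m, L = 0.2784 m, θ = 50.8°: the bracketed kinematic factor |dx/dθ| = 0.058334 m.
ω = v/|dx/dθ| = 0.63/0.058334 = 10.8 rad/s.
N = 60ω/(2π) = 103.13 rpm.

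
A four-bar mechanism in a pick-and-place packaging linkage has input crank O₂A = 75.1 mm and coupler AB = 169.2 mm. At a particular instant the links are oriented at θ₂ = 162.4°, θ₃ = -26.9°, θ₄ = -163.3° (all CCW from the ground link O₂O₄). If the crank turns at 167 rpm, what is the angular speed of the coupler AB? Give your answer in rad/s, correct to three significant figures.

ω₂ = 17.49 rad/s (from 167 rpm).
Differentiating the loop-closure r₂e^{iθ₂}+r₃e^{iθ₃}=r₁+r₄e^{iθ₄} gives r₂ω₂e^{iθ₂}+r₃ω₃e^{iθ₃}=r₄ω₄e^{iθ₄}.
Eliminating the other unknown: ω₃ = r₂ω₂ sin(θ₄−θ₂) / [r₃ sin(θ₃−θ₄)].
Numerator sine = +0.56353; denominator sine = +0.68962.
Result = 0.0751·17.49·(+0.56353) / (0.1692·(+0.68962)) = +6.3429 rad/s; magnitude 6.3429 rad/s.

6.34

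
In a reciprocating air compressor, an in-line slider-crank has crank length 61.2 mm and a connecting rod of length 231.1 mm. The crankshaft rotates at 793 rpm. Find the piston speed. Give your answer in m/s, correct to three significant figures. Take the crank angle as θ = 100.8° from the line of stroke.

ω = 2π·793/60 = 83.04 rad/s
For an in-line slider-crank, x = r cosθ + √(L² − r² sin²θ), so v = −rω sinθ·[1 + r cosθ/√(L² − r² sin²θ)].
With r = 0.0612 m, L = 0.2311 m, θ = 100.8°: √(L² − r² sin²θ) = 0.22314 m.
v = −0.0612·83.04·0.98229·[1 + 0.0612·-0.18738/0.22314] = -4.7356 m/s.
|v| = 4.7356 m/s.

4.74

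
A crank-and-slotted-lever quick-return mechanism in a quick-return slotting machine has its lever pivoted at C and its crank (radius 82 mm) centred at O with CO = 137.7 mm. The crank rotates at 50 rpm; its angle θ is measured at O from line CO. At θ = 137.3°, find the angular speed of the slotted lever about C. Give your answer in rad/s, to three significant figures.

ω = 5.236 rad/s (from 50 rpm).
Crank pin A relative to C: A = (d + r cosθ, r sinθ); lever angle φ = atan2(r sinθ, d + r cosθ).
Differentiating tanφ: φ̇ = rω(d cosθ + r)/(d² + r² + 2dr cosθ).
d² + r² + 2dr cosθ = |CA|² = 0.00908886 m²;  d cosθ + r = -0.019198 m.
|ω_lever| = |0.082·5.236·-0.019198| / 0.00908886 = 0.90689 rad/s.

0.907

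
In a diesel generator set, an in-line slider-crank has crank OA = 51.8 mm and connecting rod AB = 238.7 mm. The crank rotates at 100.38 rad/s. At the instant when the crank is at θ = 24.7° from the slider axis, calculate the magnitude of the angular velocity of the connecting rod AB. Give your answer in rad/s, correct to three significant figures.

19.9

ω = 100.4 rad/s
The rod makes angle φ with the slider axis where L sinφ = r sinθ; differentiating, L cosφ·φ̇ = r ω cosθ.
L cosφ = √(L² − r² sin²θ) = 0.23772 m.
|ω_rod| = r ω |cosθ| / √(L² − r² sin²θ) = 0.0518·100.4·0.90851/0.23772 = 19.872 rad/s.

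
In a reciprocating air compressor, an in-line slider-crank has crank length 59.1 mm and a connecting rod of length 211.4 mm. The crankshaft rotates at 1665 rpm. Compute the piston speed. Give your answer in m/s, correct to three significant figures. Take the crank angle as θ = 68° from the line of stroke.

ω = 2π·1665/60 = 174.4 rad/s
For an in-line slider-crank, x = r cosθ + √(L² − r² sin²θ), so v = −rω sinθ·[1 + r cosθ/√(L² − r² sin²θ)].
With r = 0.0591 m, L = 0.2114 m, θ = 68°: √(L² − r² sin²θ) = 0.20417 m.
v = −0.0591·174.4·0.92718·[1 + 0.0591·0.37461/0.20417] = -10.59 m/s.
|v| = 10.59 m/s.

10.6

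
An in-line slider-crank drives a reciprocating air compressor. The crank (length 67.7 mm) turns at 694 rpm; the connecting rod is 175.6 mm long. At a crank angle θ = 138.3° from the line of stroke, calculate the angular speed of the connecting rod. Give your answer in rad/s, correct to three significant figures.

21.6

ω = 72.68 rad/s (converted from 694 rpm).
The rod makes angle φ with the slider axis where L sinφ = r sinθ; differentiating, L cosφ·φ̇ = r ω cosθ.
L cosφ = √(L² − r² sin²θ) = 0.16973 m.
|ω_rod| = r ω |cosθ| / √(L² − r² sin²θ) = 0.0677·72.68·0.74664/0.16973 = 21.644 rad/s.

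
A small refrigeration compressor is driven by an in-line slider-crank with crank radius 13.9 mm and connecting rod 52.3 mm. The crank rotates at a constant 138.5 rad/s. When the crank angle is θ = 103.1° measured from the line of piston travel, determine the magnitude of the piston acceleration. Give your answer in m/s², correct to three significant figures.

126

ω = 138.5 rad/s
x(θ) = r cosθ + √(L² − r² sin²θ); with ω constant, a = ω²·d²x/dθ².
d²x/dθ² = −r cosθ − r²(cos2θ)/√u − r⁴ sin²2θ/(4u^{3/2}),  u = L² − r² sin²θ = 0.00255201 m².
Substituting r = 0.0139 m, L = 0.0523 m, θ = 103.1°: d²x/dθ² = +0.006568 m.
a = ω²·d²x/dθ² = (138.5)²·(+0.006568) = +125.99 m/s²;  |a| = 125.99 m/s².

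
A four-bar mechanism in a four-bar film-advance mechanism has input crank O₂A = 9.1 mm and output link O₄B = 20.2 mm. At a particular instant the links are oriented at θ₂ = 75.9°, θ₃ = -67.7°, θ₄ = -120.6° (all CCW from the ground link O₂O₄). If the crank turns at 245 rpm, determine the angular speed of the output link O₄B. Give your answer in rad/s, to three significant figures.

8.60

ω₂ = 25.66 rad/s (from 245 rpm).
Differentiating the loop-closure r₂e^{iθ₂}+r₃e^{iθ₃}=r₁+r₄e^{iθ₄} gives r₂ω₂e^{iθ₂}+r₃ω₃e^{iθ₃}=r₄ω₄e^{iθ₄}.
Eliminating the other unknown: ω₄ = r₂ω₂ sin(θ₂−θ₃) / [r₄ sin(θ₄−θ₃)].
Numerator sine = +0.59342; denominator sine = -0.79758.
Result = 0.0091·25.66·(+0.59342) / (0.0202·(-0.79758)) = -8.5994 rad/s; magnitude 8.5994 rad/s.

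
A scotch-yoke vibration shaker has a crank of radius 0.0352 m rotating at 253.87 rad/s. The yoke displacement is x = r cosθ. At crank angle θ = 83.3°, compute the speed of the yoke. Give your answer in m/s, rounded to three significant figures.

8.88

ω = 253.9 rad/s
x = r cosθ ⇒ ẋ = −rω sinθ.
|v| = rω|sinθ| = 0.0352·253.9·|sin 83.3°| = 8.8752 m/s.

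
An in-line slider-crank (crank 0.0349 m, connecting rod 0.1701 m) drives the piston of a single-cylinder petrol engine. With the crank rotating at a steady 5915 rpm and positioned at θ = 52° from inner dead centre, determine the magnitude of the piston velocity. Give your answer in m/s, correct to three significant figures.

19.2

ω = 2π·5915/60 = 619.4 rad/s
For an in-line slider-crank, x = r cosθ + √(L² − r² sin²θ), so v = −rω sinθ·[1 + r cosθ/√(L² − r² sin²θ)].
With r = 0.0349 m, L = 0.1701 m, θ = 52°: √(L² − r² sin²θ) = 0.16786 m.
v = −0.0349·619.4·0.78801·[1 + 0.0349·0.61566/0.16786] = -19.215 m/s.
|v| = 19.215 m/s.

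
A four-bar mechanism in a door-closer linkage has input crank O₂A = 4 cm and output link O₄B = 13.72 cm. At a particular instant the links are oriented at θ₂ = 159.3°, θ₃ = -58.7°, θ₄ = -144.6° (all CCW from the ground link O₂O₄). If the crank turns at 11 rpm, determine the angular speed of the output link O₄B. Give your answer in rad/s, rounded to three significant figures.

ω₂ = 1.152 rad/s (from 11 rpm).
Differentiating the loop-closure r₂e^{iθ₂}+r₃e^{iθ₃}=r₁+r₄e^{iθ₄} gives r₂ω₂e^{iθ₂}+r₃ω₃e^{iθ₃}=r₄ω₄e^{iθ₄}.
Eliminating the other unknown: ω₄ = r₂ω₂ sin(θ₂−θ₃) / [r₄ sin(θ₄−θ₃)].
Numerator sine = -0.61566; denominator sine = -0.99744.
Result = 0.04·1.152·(-0.61566) / (0.1372·(-0.99744)) = +0.20729 rad/s; magnitude 0.20729 rad/s.

0.207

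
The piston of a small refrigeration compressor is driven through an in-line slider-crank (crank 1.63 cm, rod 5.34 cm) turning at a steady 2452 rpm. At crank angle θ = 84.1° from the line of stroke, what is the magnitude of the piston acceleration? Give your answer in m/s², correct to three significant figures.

ω = 2π·2452/60 = 256.8 rad/s
x(θ) = r cosθ + √(L² − r² sin²θ); with ω constant, a = ω²·d²x/dθ².
d²x/dθ² = −r cosθ − r²(cos2θ)/√u − r⁴ sin²2θ/(4u^{3/2}),  u = L² − r² sin²θ = 0.00258868 m².
Substituting r = 0.0163 m, L = 0.0534 m, θ = 84.1°: d²x/dθ² = +0.0034305 m.
a = ω²·d²x/dθ² = (256.8)²·(+0.0034305) = +226.18 m/s²;  |a| = 226.18 m/s².

226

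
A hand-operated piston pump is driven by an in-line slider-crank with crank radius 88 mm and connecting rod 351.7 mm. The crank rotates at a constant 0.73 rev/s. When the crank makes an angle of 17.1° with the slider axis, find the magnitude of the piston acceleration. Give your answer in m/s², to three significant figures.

ω = 2π·0.73 = 4.587 rad/s
x(θ) = r cosθ + √(L² − r² sin²θ); with ω constant, a = ω²·d²x/dθ².
d²x/dθ² = −r cosθ − r²(cos2θ)/√u − r⁴ sin²2θ/(4u^{3/2}),  u = L² − r² sin²θ = 0.123023 m².
Substituting r = 0.088 m, L = 0.3517 m, θ = 17.1°: d²x/dθ² = -0.10248 m.
a = ω²·d²x/dθ² = (4.587)²·(-0.10248) = -2.156 m/s²;  |a| = 2.156 m/s².

2.16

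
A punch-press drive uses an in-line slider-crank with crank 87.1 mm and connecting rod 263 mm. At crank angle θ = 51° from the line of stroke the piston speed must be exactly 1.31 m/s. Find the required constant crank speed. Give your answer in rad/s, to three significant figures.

For an in-line slider-crank, |v_piston| = rω|sinθ|·[1 + r cosθ/√(L² − r² sin²θ)].
With r = 0.0871 m, L = 0.263 m, θ = 51°: the bracketed kinematic factor |dx/dθ| = 0.082289 m.
ω = v/|dx/dθ| = 1.31/0.082289 = 15.92 rad/s.

15.9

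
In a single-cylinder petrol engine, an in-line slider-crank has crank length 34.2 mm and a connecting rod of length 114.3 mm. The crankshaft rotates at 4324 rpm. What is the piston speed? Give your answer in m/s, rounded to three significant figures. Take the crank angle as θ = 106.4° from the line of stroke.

ω = 2π·4324/60 = 452.8 rad/s
For an in-line slider-crank, x = r cosθ + √(L² − r² sin²θ), so v = −rω sinθ·[1 + r cosθ/√(L² − r² sin²θ)].
With r = 0.0342 m, L = 0.1143 m, θ = 106.4°: √(L² − r² sin²θ) = 0.10949 m.
v = −0.0342·452.8·0.95931·[1 + 0.0342·-0.28234/0.10949] = -13.546 m/s.
|v| = 13.546 m/s.

13.5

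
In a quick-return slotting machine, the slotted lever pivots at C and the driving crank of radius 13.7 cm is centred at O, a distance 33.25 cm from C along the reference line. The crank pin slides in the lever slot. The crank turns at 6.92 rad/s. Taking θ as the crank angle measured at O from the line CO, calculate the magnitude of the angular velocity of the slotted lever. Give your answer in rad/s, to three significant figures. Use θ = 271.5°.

1.05

ω = 6.92 rad/s
Crank pin A relative to C: A = (d + r cosθ, r sinθ); lever angle φ = atan2(r sinθ, d + r cosθ).
Differentiating tanφ: φ̇ = rω(d cosθ + r)/(d² + r² + 2dr cosθ).
d² + r² + 2dr cosθ = |CA|² = 0.13171 m²;  d cosθ + r = +0.1457 m.
|ω_lever| = |0.137·6.92·+0.1457| / 0.13171 = 1.0488 rad/s.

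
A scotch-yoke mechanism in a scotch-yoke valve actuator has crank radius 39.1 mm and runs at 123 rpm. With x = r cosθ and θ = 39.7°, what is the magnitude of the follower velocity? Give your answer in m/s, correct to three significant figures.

0.322

ω = 12.88 rad/s (from 123 rpm).
x = r cosθ ⇒ ẋ = −rω sinθ.
|v| = rω|sinθ| = 0.0391·12.88·|sin 39.7°| = 0.3217 m/s.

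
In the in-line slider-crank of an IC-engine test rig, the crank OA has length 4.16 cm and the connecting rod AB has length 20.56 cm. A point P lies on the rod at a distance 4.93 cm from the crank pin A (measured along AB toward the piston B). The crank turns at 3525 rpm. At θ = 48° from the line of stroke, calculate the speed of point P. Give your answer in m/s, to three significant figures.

ω = 369.1 rad/s.  Crank-pin speed |V_A| = rω = 15.356 m/s, perpendicular to OA.
Rod angle: sinφ = −(r/L) sinθ ⇒ φ = -8.648°; ω_rod = −rω cosθ/√(L²−r²sin²θ) = -50.552 rad/s.
V_P = V_A + ω_rod × AP, with AP = 0.0493 m along the rod.
Components: V_Px = −rω sinθ − a·ω_rod·sinφ = -11.787 m/s;  V_Py = rω cosθ + a·ω_rod·cosφ = +7.8114 m/s.
|V_P| = √(V_Px² + V_Py²) = 14.14 m/s.

14.1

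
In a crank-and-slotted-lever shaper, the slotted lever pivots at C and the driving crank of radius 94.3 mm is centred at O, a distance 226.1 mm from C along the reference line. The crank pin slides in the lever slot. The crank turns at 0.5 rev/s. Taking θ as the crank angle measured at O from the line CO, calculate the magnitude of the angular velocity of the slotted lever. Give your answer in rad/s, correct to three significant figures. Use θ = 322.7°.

0.865

ω = 3.142 rad/s (from 0.5 rev/s).
Crank pin A relative to C: A = (d + r cosθ, r sinθ); lever angle φ = atan2(r sinθ, d + r cosθ).
Differentiating tanφ: φ̇ = rω(d cosθ + r)/(d² + r² + 2dr cosθ).
d² + r² + 2dr cosθ = |CA|² = 0.0939346 m²;  d cosθ + r = +0.27416 m.
|ω_lever| = |0.0943·3.142·+0.27416| / 0.0939346 = 0.86464 rad/s.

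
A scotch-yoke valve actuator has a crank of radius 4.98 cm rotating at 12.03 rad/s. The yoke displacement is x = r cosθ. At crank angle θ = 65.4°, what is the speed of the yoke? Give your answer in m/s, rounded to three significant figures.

ω = 12.03 rad/s
x = r cosθ ⇒ ẋ = −rω sinθ.
|v| = rω|sinθ| = 0.0498·12.03·|sin 65.4°| = 0.54472 m/s.

0.545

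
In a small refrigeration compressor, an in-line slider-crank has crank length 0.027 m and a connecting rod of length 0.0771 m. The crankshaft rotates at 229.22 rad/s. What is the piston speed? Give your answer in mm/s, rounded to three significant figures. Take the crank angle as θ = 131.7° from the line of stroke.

3510

ω = 229.2 rad/s
For an in-line slider-crank, x = r cosθ + √(L² − r² sin²θ), so v = −rω sinθ·[1 + r cosθ/√(L² − r² sin²θ)].
With r = 0.027 m, L = 0.0771 m, θ = 131.7°: √(L² − r² sin²θ) = 0.074418 m.
v = −0.027·229.2·0.74664·[1 + 0.027·-0.66523/0.074418] = -3.5056 m/s.
|v| = 3.5056 m/s = 3505.6 mm/s.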